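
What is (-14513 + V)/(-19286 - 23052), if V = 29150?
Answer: -14637/42338 ≈ -0.34572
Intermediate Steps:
(-14513 + V)/(-19286 - 23052) = (-14513 + 29150)/(-19286 - 23052) = 14637/(-42338) = 14637*(-1/42338) = -14637/42338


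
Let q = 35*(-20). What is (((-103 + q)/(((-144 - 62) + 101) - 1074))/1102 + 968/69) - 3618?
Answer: -107697209495/29882934 ≈ -3604.0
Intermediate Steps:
q = -700
(((-103 + q)/(((-144 - 62) + 101) - 1074))/1102 + 968/69) - 3618 = (((-103 - 700)/(((-144 - 62) + 101) - 1074))/1102 + 968/69) - 3618 = (-803/((-206 + 101) - 1074)*(1/1102) + 968*(1/69)) - 3618 = (-803/(-105 - 1074)*(1/1102) + 968/69) - 3618 = (-803/(-1179)*(1/1102) + 968/69) - 3618 = (-803*(-1/1179)*(1/1102) + 968/69) - 3618 = ((803/1179)*(1/1102) + 968/69) - 3618 = (803/1299258 + 968/69) - 3618 = 419245717/29882934 - 3618 = -107697209495/29882934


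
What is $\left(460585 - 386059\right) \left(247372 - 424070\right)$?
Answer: $-13168595148$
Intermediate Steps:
$\left(460585 - 386059\right) \left(247372 - 424070\right) = 74526 \left(-176698\right) = -13168595148$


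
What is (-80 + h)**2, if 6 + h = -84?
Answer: 28900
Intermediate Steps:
h = -90 (h = -6 - 84 = -90)
(-80 + h)**2 = (-80 - 90)**2 = (-170)**2 = 28900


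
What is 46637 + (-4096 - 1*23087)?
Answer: 19454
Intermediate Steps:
46637 + (-4096 - 1*23087) = 46637 + (-4096 - 23087) = 46637 - 27183 = 19454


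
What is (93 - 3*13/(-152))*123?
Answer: 1743525/152 ≈ 11471.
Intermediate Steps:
(93 - 3*13/(-152))*123 = (93 - 39*(-1/152))*123 = (93 + 39/152)*123 = (14175/152)*123 = 1743525/152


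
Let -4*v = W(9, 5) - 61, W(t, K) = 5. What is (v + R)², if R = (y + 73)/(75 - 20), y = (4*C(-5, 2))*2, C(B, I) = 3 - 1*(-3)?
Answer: 6561/25 ≈ 262.44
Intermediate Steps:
C(B, I) = 6 (C(B, I) = 3 + 3 = 6)
y = 48 (y = (4*6)*2 = 24*2 = 48)
v = 14 (v = -(5 - 61)/4 = -¼*(-56) = 14)
R = 11/5 (R = (48 + 73)/(75 - 20) = 121/55 = 121*(1/55) = 11/5 ≈ 2.2000)
(v + R)² = (14 + 11/5)² = (81/5)² = 6561/25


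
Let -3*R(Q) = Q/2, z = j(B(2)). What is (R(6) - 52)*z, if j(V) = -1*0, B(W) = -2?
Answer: 0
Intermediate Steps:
j(V) = 0
z = 0
R(Q) = -Q/6 (R(Q) = -Q/(3*2) = -Q/6)
(R(6) - 52)*z = (-⅙*6 - 52)*0 = (-1 - 52)*0 = -53*0 = 0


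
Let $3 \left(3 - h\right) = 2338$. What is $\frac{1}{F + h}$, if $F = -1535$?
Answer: $- \frac{3}{6934} \approx -0.00043265$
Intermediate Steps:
$h = - \frac{2329}{3}$ ($h = 3 - \frac{2338}{3} = - \frac{2329}{3} \approx -776.33$)
$\frac{1}{F + h} = \frac{1}{-1535 - \frac{2329}{3}} = \frac{1}{- \frac{6934}{3}} = - \frac{3}{6934}$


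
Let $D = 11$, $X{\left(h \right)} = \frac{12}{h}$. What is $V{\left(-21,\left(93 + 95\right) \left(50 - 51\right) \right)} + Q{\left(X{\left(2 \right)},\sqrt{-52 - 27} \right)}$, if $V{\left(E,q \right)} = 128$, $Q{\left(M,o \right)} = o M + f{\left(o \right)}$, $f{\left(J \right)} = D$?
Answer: $139 + 6 i \sqrt{79} \approx 139.0 + 53.329 i$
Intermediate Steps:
$f{\left(J \right)} = 11$
$Q{\left(M,o \right)} = 11 + M o$ ($Q{\left(M,o \right)} = o M + 11 = M o + 11 = 11 + M o$)
$V{\left(-21,\left(93 + 95\right) \left(50 - 51\right) \right)} + Q{\left(X{\left(2 \right)},\sqrt{-52 - 27} \right)} = 128 + \left(11 + \frac{12}{2} \sqrt{-52 - 27}\right) = 128 + \left(11 + 12 \cdot \frac{1}{2} \sqrt{-79}\right) = 128 + \left(11 + 6 i \sqrt{79}\right) = 139 + 6 i \sqrt{79}$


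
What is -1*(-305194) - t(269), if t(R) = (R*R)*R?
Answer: -19159915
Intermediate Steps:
t(R) = R**3 (t(R) = R**2*R = R**3)
-1*(-305194) - t(269) = -1*(-305194) - 1*269**3 = 305194 - 1*19465109 = 305194 - 19465109 = -19159915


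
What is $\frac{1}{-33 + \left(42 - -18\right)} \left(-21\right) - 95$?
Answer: $- \frac{862}{9} \approx -95.778$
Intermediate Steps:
$\frac{1}{-33 + \left(42 - -18\right)} \left(-21\right) - 95 = \frac{1}{-33 + \left(42 + 18\right)} \left(-21\right) - 95 = \frac{1}{-33 + 60} \left(-21\right) - 95 = \frac{1}{27} \left(-21\right) - 95 = - \frac{7}{9} - 95 = - \frac{862}{9}$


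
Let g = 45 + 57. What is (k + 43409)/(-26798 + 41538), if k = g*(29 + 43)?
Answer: 50753/14740 ≈ 3.4432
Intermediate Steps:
g = 102
k = 7344 (k = 102*(29 + 43) = 102*72 = 7344)
(k + 43409)/(-26798 + 41538) = (7344 + 43409)/(-26798 + 41538) = 50753/14740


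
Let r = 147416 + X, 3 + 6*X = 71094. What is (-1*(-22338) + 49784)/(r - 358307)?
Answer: -144244/398085 ≈ -0.36234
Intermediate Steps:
X = 23697/2 (X = -½ + (⅙)*71094 = -½ + 11849 = 23697/2 ≈ 11849.)
r = 318529/2 (r = 147416 + 23697/2 = 318529/2 ≈ 1.5926e+5)
(-1*(-22338) + 49784)/(r - 358307) = (-1*(-22338) + 49784)/(318529/2 - 358307) = (22338 + 49784)/(-398085/2) = 72122*(-2/398085) = -144244/398085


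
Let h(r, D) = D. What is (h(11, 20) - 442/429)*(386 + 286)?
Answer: 140224/11 ≈ 12748.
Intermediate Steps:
(h(11, 20) - 442/429)*(386 + 286) = (20 - 442/429)*(386 + 286) = (20 - 442*1/429)*672 = (20 - 34/33)*672 = (626/33)*672 = 140224/11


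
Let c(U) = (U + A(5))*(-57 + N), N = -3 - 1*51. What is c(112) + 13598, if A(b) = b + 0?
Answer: 611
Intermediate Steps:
N = -54 (N = -3 - 51 = -54)
A(b) = b
c(U) = -555 - 111*U (c(U) = (U + 5)*(-57 - 54) = (5 + U)*(-111) = -555 - 111*U)
c(112) + 13598 = (-555 - 111*112) + 13598 = (-555 - 12432) + 13598 = -12987 + 13598 = 611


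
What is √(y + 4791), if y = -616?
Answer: 5*√167 ≈ 64.614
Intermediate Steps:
√(y + 4791) = √(-616 + 4791) = √4175 = 5*√167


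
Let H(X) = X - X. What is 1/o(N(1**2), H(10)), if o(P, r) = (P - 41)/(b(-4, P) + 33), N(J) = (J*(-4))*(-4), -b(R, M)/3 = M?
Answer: 3/5 ≈ 0.60000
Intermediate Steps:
H(X) = 0
b(R, M) = -3*M
N(J) = 16*J (N(J) = -4*J*(-4) = 16*J)
o(P, r) = (-41 + P)/(33 - 3*P) (o(P, r) = (P - 41)/(-3*P + 33) = (-41 + P)/(33 - 3*P))
1/o(N(1**2), H(10)) = 1/((41 - 16*1**2)/(3*(-11 + 16*1**2))) = 1/((41 - 16)/(3*(-11 + 16*1))) = 1/((41 - 1*16)/(3*(-11 + 16))) = 1/((1/3)*(41 - 16)/5) = 1/((1/3)*(1/5)*25) = 1/(5/3) = 3/5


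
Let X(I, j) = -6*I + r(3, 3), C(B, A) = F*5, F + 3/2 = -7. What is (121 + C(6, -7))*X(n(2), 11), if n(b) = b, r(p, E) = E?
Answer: -1413/2 ≈ -706.50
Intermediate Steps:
F = -17/2 (F = -3/2 - 7 = -17/2 ≈ -8.5000)
C(B, A) = -85/2 (C(B, A) = -17/2*5 = -85/2)
X(I, j) = 3 - 6*I (X(I, j) = -6*I + 3 = 3 - 6*I)
(121 + C(6, -7))*X(n(2), 11) = (121 - 85/2)*(3 - 6*2) = 157*(3 - 12)/2 = (157/2)*(-9) = -1413/2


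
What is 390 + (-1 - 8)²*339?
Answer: 27849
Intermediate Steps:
390 + (-1 - 8)²*339 = 390 + (-9)²*339 = 390 + 81*339 = 390 + 27459 = 27849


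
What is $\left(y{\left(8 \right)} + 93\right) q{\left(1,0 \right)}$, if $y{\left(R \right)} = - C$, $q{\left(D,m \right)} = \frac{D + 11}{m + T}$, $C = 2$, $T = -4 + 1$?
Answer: $-364$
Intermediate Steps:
$T = -3$
$q{\left(D,m \right)} = \frac{11 + D}{-3 + m}$ ($q{\left(D,m \right)} = \frac{D + 11}{m - 3} = \frac{11 + D}{-3 + m}$)
$y{\left(R \right)} = -2$ ($y{\left(R \right)} = \left(-1\right) 2 = -2$)
$\left(y{\left(8 \right)} + 93\right) q{\left(1,0 \right)} = \left(-2 + 93\right) \frac{11 + 1}{-3 + 0} = 91 \frac{1}{-3} \cdot 12 = 91 \left(\left(- \frac{1}{3}\right) 12\right) = 91 \left(-4\right) = -364$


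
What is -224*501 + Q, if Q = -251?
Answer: -112475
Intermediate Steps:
-224*501 + Q = -224*501 - 251 = -112224 - 251 = -112475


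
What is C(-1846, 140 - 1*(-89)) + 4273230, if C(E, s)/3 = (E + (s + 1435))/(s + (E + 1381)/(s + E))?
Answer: 264055554243/61793 ≈ 4.2732e+6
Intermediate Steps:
C(E, s) = 3*(1435 + E + s)/(s + (1381 + E)/(E + s)) (C(E, s) = 3*((E + (s + 1435))/(s + (E + 1381)/(s + E))) = 3*((E + (1435 + s))/(s + (1381 + E)/(E + s))) = 3*((1435 + E + s)/(s + (1381 + E)/(E + s))) = 3*(1435 + E + s)/(s + (1381 + E)/(E + s)))
C(-1846, 140 - 1*(-89)) + 4273230 = 3*((-1846)² + (140 - 1*(-89))² + 1435*(-1846) + 1435*(140 - 1*(-89)) + 2*(-1846)*(140 - 1*(-89)))/(1381 - 1846 + (140 - 1*(-89))² - 1846*(140 - 1*(-89))) + 4273230 = 3*(3407716 + (140 + 89)² - 2649010 + 1435*(140 + 89) + 2*(-1846)*(140 + 89))/(1381 - 1846 + (140 + 89)² - 1846*(140 + 89)) + 4273230 = 3*(3407716 + 229² - 2649010 + 1435*229 + 2*(-1846)*229)/(1381 - 1846 + 229² - 1846*229) + 4273230 = 3*(3407716 + 52441 - 2649010 + 328615 - 845468)/(1381 - 1846 + 52441 - 422734) + 4273230 = 3*294294/(-370758) + 4273230 = 3*(-1/370758)*294294 + 4273230 = -147147/61793 + 4273230 = 264055554243/61793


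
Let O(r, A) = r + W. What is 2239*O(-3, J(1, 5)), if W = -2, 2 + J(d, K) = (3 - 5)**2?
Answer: -11195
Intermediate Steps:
J(d, K) = 2 (J(d, K) = -2 + (3 - 5)**2 = -2 + (-2)**2 = -2 + 4 = 2)
O(r, A) = -2 + r (O(r, A) = r - 2 = -2 + r)
2239*O(-3, J(1, 5)) = 2239*(-2 - 3) = 2239*(-5) = -11195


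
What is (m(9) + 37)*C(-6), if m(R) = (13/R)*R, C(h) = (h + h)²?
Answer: 7200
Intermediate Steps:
C(h) = 4*h² (C(h) = (2*h)² = 4*h²)
m(R) = 13
(m(9) + 37)*C(-6) = (13 + 37)*(4*(-6)²) = 50*(4*36) = 50*144 = 7200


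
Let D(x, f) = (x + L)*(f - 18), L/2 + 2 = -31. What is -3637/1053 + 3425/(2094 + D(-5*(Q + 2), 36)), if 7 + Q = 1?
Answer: -332639/444366 ≈ -0.74857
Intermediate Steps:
L = -66 (L = -4 + 2*(-31) = -4 - 62 = -66)
Q = -6 (Q = -7 + 1 = -6)
D(x, f) = (-66 + x)*(-18 + f) (D(x, f) = (x - 66)*(f - 18) = (-66 + x)*(-18 + f))
-3637/1053 + 3425/(2094 + D(-5*(Q + 2), 36)) = -3637/1053 + 3425/(2094 + (1188 - 66*36 - (-90)*(-6 + 2) + 36*(-5*(-6 + 2)))) = -3637*1/1053 + 3425/(2094 + (1188 - 2376 - (-90)*(-4) + 36*(-5*(-4)))) = -3637/1053 + 3425/(2094 + (1188 - 2376 - 18*20 + 36*20)) = -3637/1053 + 3425/(2094 + (1188 - 2376 - 360 + 720)) = -3637/1053 + 3425/(2094 - 828) = -3637/1053 + 3425/1266 = -332639/444366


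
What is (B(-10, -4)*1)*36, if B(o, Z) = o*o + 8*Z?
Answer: 2448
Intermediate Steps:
B(o, Z) = o² + 8*Z
(B(-10, -4)*1)*36 = (((-10)² + 8*(-4))*1)*36 = ((100 - 32)*1)*36 = (68*1)*36 = 68*36 = 2448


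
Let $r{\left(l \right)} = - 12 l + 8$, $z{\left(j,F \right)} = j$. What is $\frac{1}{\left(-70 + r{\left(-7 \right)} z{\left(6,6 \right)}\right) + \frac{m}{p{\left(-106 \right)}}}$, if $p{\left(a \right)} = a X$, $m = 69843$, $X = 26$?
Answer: $\frac{2756}{1258549} \approx 0.0021898$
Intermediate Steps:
$p{\left(a \right)} = 26 a$ ($p{\left(a \right)} = a 26 = 26 a$)
$r{\left(l \right)} = 8 - 12 l$
$\frac{1}{\left(-70 + r{\left(-7 \right)} z{\left(6,6 \right)}\right) + \frac{m}{p{\left(-106 \right)}}} = \frac{1}{\left(-70 + \left(8 - -84\right) 6\right) + \frac{69843}{26 \left(-106\right)}} = \frac{1}{\left(-70 + \left(8 + 84\right) 6\right) + \frac{69843}{-2756}} = \frac{1}{\left(-70 + 92 \cdot 6\right) + 69843 \left(- \frac{1}{2756}\right)} = \frac{1}{\left(-70 + 552\right) - \frac{69843}{2756}} = \frac{1}{482 - \frac{69843}{2756}} = \frac{1}{\frac{1258549}{2756}} = \frac{2756}{1258549}$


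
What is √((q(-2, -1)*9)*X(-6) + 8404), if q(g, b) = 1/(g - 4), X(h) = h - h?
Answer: 2*√2101 ≈ 91.673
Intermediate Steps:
X(h) = 0
q(g, b) = 1/(-4 + g)
√((q(-2, -1)*9)*X(-6) + 8404) = √((9/(-4 - 2))*0 + 8404) = √((9/(-6))*0 + 8404) = √(-⅙*9*0 + 8404) = √(-3/2*0 + 8404) = √(0 + 8404) = √8404 = 2*√2101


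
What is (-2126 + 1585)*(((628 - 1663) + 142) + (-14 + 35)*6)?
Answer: 414947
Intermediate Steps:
(-2126 + 1585)*(((628 - 1663) + 142) + (-14 + 35)*6) = -541*((-1035 + 142) + 21*6) = -541*(-893 + 126) = -541*(-767) = 414947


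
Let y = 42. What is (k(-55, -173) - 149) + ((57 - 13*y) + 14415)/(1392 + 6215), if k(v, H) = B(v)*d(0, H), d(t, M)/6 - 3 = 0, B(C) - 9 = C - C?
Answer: 112817/7607 ≈ 14.831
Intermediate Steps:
B(C) = 9 (B(C) = 9 + (C - C) = 9 + 0 = 9)
d(t, M) = 18 (d(t, M) = 18 + 6*0 = 18 + 0 = 18)
k(v, H) = 162 (k(v, H) = 9*18 = 162)
(k(-55, -173) - 149) + ((57 - 13*y) + 14415)/(1392 + 6215) = (162 - 149) + ((57 - 13*42) + 14415)/(1392 + 6215) = 13 + ((57 - 546) + 14415)/7607 = 13 + (-489 + 14415)*(1/7607) = 13 + 13926*(1/7607) = 13 + 13926/7607 = 112817/7607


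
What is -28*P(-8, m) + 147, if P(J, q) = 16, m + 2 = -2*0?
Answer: -301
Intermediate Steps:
m = -2 (m = -2 - 2*0 = -2 + 0 = -2)
-28*P(-8, m) + 147 = -28*16 + 147 = -448 + 147 = -301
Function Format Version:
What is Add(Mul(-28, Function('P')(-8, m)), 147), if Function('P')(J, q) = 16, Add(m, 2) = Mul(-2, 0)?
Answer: -301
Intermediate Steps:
m = -2 (m = Add(-2, Mul(-2, 0)) = Add(-2, 0) = -2)
Add(Mul(-28, Function('P')(-8, m)), 147) = Add(Mul(-28, 16), 147) = Add(-448, 147) = -301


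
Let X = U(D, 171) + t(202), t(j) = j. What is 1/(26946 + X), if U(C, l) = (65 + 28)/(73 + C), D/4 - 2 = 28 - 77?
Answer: 115/3121927 ≈ 3.6836e-5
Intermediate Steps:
D = -188 (D = 8 + 4*(28 - 77) = 8 + 4*(-49) = 8 - 196 = -188)
U(C, l) = 93/(73 + C)
X = 23137/115 (X = 93/(73 - 188) + 202 = 93/(-115) + 202 = 93*(-1/115) + 202 = -93/115 + 202 = 23137/115 ≈ 201.19)
1/(26946 + X) = 1/(26946 + 23137/115) = 1/(3121927/115) = 115/3121927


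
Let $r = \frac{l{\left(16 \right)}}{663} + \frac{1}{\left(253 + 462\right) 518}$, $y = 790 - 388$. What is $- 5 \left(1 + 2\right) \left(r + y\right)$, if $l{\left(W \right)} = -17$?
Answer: $- \frac{446637733}{74074} \approx -6029.6$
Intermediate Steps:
$y = 402$
$r = - \frac{28487}{1111110}$ ($r = - \frac{17}{663} + \frac{1}{\left(253 + 462\right) 518} = \left(-17\right) \frac{1}{663} + \frac{1}{715} \cdot \frac{1}{518} = - \frac{1}{39} + \frac{1}{715} \cdot \frac{1}{518} = - \frac{1}{39} + \frac{1}{370370} = - \frac{28487}{1111110} \approx -0.025638$)
$- 5 \left(1 + 2\right) \left(r + y\right) = - 5 \left(1 + 2\right) \left(- \frac{28487}{1111110} + 402\right) = \left(-5\right) 3 \cdot \frac{446637733}{1111110} = \left(-15\right) \frac{446637733}{1111110} = - \frac{446637733}{74074}$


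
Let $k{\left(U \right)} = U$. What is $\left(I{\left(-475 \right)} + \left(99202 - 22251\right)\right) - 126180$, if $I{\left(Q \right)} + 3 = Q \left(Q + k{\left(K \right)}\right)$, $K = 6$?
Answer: $173543$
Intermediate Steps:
$I{\left(Q \right)} = -3 + Q \left(6 + Q\right)$ ($I{\left(Q \right)} = -3 + Q \left(Q + 6\right) = -3 + Q \left(6 + Q\right)$)
$\left(I{\left(-475 \right)} + \left(99202 - 22251\right)\right) - 126180 = \left(\left(-3 + \left(-475\right)^{2} + 6 \left(-475\right)\right) + \left(99202 - 22251\right)\right) - 126180 = \left(\left(-3 + 225625 - 2850\right) + \left(99202 - 22251\right)\right) - 126180 = \left(222772 + 76951\right) - 126180 = 299723 - 126180 = 173543$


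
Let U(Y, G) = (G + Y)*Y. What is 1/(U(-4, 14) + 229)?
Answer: 1/189 ≈ 0.0052910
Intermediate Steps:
U(Y, G) = Y*(G + Y)
1/(U(-4, 14) + 229) = 1/(-4*(14 - 4) + 229) = 1/(-4*10 + 229) = 1/(-40 + 229) = 1/189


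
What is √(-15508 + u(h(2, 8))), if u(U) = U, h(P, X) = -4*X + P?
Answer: I*√15538 ≈ 124.65*I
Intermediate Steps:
h(P, X) = P - 4*X
√(-15508 + u(h(2, 8))) = √(-15508 + (2 - 4*8)) = √(-15508 + (2 - 32)) = √(-15508 - 30) = √(-15538) = I*√15538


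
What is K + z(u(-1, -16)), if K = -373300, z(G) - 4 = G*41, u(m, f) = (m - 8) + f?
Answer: -374321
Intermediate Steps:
u(m, f) = -8 + f + m (u(m, f) = (-8 + m) + f = -8 + f + m)
z(G) = 4 + 41*G (z(G) = 4 + G*41 = 4 + 41*G)
K + z(u(-1, -16)) = -373300 + (4 + 41*(-8 - 16 - 1)) = -373300 + (4 + 41*(-25)) = -373300 + (4 - 1025) = -373300 - 1021 = -374321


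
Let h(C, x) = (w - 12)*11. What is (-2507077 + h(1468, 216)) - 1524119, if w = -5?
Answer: -4031383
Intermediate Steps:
h(C, x) = -187 (h(C, x) = (-5 - 12)*11 = -17*11 = -187)
(-2507077 + h(1468, 216)) - 1524119 = (-2507077 - 187) - 1524119 = -2507264 - 1524119 = -4031383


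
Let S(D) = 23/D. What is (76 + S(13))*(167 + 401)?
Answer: 574248/13 ≈ 44173.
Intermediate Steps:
(76 + S(13))*(167 + 401) = (76 + 23/13)*(167 + 401) = (76 + 23*(1/13))*568 = (76 + 23/13)*568 = (1011/13)*568 = 574248/13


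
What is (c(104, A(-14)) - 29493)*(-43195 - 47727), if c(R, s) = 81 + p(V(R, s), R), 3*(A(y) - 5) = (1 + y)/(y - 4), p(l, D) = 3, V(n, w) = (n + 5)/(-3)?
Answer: 2673925098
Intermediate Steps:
V(n, w) = -5/3 - n/3 (V(n, w) = (5 + n)*(-⅓) = -5/3 - n/3)
A(y) = 5 + (1 + y)/(3*(-4 + y)) (A(y) = 5 + ((1 + y)/(y - 4))/3 = 5 + ((1 + y)/(-4 + y))/3 = 5 + (1 + y)/(3*(-4 + y)))
c(R, s) = 84 (c(R, s) = 81 + 3 = 84)
(c(104, A(-14)) - 29493)*(-43195 - 47727) = (84 - 29493)*(-43195 - 47727) = -29409*(-90922) = 2673925098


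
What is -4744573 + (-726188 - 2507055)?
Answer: -7977816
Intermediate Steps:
-4744573 + (-726188 - 2507055) = -4744573 - 3233243 = -7977816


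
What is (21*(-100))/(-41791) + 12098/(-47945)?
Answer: -404903018/2003669495 ≈ -0.20208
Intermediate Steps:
(21*(-100))/(-41791) + 12098/(-47945) = -2100*(-1/41791) + 12098*(-1/47945) = 2100/41791 - 12098/47945 = -404903018/2003669495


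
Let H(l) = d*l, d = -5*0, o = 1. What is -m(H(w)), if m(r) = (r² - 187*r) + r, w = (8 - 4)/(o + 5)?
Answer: 0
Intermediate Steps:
d = 0
w = ⅔ (w = (8 - 4)/(1 + 5) = 4/6 = 4*(⅙) = ⅔ ≈ 0.66667)
H(l) = 0 (H(l) = 0*l = 0)
m(r) = r² - 186*r
-m(H(w)) = -0*(-186 + 0) = -0*(-186) = -1*0 = 0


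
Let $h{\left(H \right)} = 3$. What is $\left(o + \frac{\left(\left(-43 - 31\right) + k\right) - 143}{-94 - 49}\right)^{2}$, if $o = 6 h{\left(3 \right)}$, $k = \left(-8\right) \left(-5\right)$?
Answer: $\frac{7568001}{20449} \approx 370.09$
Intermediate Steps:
$k = 40$
$o = 18$ ($o = 6 \cdot 3 = 18$)
$\left(o + \frac{\left(\left(-43 - 31\right) + k\right) - 143}{-94 - 49}\right)^{2} = \left(18 + \frac{\left(\left(-43 - 31\right) + 40\right) - 143}{-94 - 49}\right)^{2} = \left(18 + \frac{\left(-74 + 40\right) - 143}{-143}\right)^{2} = \left(18 + \left(-34 - 143\right) \left(- \frac{1}{143}\right)\right)^{2} = \left(18 - - \frac{177}{143}\right)^{2} = \left(18 + \frac{177}{143}\right)^{2} = \left(\frac{2751}{143}\right)^{2} = \frac{7568001}{20449}$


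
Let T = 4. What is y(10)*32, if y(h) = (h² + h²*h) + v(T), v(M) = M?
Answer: 35328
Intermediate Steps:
y(h) = 4 + h² + h³ (y(h) = (h² + h²*h) + 4 = (h² + h³) + 4 = 4 + h² + h³)
y(10)*32 = (4 + 10² + 10³)*32 = (4 + 100 + 1000)*32 = 1104*32 = 35328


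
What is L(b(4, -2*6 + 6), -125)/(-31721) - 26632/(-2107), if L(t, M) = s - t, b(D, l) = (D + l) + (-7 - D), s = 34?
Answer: 844694643/66836147 ≈ 12.638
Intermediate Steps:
b(D, l) = -7 + l
L(t, M) = 34 - t
L(b(4, -2*6 + 6), -125)/(-31721) - 26632/(-2107) = (34 - (-7 + (-2*6 + 6)))/(-31721) - 26632/(-2107) = (34 - (-7 + (-12 + 6)))*(-1/31721) - 26632*(-1/2107) = (34 - (-7 - 6))*(-1/31721) + 26632/2107 = (34 - 1*(-13))*(-1/31721) + 26632/2107 = (34 + 13)*(-1/31721) + 26632/2107 = 47*(-1/31721) + 26632/2107 = -47/31721 + 26632/2107 = 844694643/66836147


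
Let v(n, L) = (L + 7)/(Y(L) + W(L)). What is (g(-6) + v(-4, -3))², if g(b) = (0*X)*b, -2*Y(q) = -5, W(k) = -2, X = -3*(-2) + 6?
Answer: 64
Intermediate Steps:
X = 12 (X = 6 + 6 = 12)
Y(q) = 5/2 (Y(q) = -½*(-5) = 5/2)
v(n, L) = 14 + 2*L (v(n, L) = (L + 7)/(5/2 - 2) = (7 + L)/(½) = (7 + L)*2 = 14 + 2*L)
g(b) = 0 (g(b) = (0*12)*b = 0*b = 0)
(g(-6) + v(-4, -3))² = (0 + (14 + 2*(-3)))² = (0 + (14 - 6))² = (0 + 8)² = 8² = 64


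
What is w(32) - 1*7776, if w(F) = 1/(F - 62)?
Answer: -233281/30 ≈ -7776.0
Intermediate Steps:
w(F) = 1/(-62 + F)
w(32) - 1*7776 = 1/(-62 + 32) - 1*7776 = 1/(-30) - 7776 = -1/30 - 7776 = -233281/30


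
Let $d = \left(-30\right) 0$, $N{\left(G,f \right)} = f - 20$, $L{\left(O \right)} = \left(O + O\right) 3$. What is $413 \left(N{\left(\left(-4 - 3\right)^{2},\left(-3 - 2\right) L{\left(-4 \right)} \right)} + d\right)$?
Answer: $41300$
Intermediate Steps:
$L{\left(O \right)} = 6 O$ ($L{\left(O \right)} = 2 O 3 = 6 O$)
$N{\left(G,f \right)} = -20 + f$ ($N{\left(G,f \right)} = f - 20 = -20 + f$)
$d = 0$
$413 \left(N{\left(\left(-4 - 3\right)^{2},\left(-3 - 2\right) L{\left(-4 \right)} \right)} + d\right) = 413 \left(\left(-20 + \left(-3 - 2\right) 6 \left(-4\right)\right) + 0\right) = 413 \left(\left(-20 - -120\right) + 0\right) = 413 \left(\left(-20 + 120\right) + 0\right) = 413 \left(100 + 0\right) = 413 \cdot 100 = 41300$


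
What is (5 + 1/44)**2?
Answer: 48841/1936 ≈ 25.228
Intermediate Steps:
(5 + 1/44)**2 = (221/44)**2 = 48841/1936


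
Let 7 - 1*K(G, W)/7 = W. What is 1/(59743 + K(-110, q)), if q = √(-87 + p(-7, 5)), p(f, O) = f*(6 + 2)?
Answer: 59792/3575090271 + 7*I*√143/3575090271 ≈ 1.6725e-5 + 2.3414e-8*I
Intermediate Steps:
p(f, O) = 8*f (p(f, O) = f*8 = 8*f)
q = I*√143 (q = √(-87 + 8*(-7)) = √(-87 - 56) = √(-143) = I*√143 ≈ 11.958*I)
K(G, W) = 49 - 7*W
1/(59743 + K(-110, q)) = 1/(59743 + (49 - 7*I*√143)) = 1/(59792 - 7*I*√143)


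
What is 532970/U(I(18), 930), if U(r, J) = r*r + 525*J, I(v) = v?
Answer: 266485/244287 ≈ 1.0909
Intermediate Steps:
U(r, J) = r² + 525*J
532970/U(I(18), 930) = 532970/(18² + 525*930) = 532970/(324 + 488250) = 532970/488574 = 532970*(1/488574) = 266485/244287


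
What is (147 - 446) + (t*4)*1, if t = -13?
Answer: -351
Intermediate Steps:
(147 - 446) + (t*4)*1 = (147 - 446) - 13*4*1 = -299 - 52*1 = -299 - 52 = -351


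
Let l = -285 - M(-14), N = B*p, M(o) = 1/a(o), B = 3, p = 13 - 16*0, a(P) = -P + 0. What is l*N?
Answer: -155649/14 ≈ -11118.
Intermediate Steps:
a(P) = -P
p = 13 (p = 13 + 0 = 13)
M(o) = -1/o (M(o) = 1/(-o) = -1/o)
N = 39 (N = 3*13 = 39)
l = -3991/14 (l = -285 - (-1)/(-14) = -285 - (-1)*(-1)/14 = -285 - 1*1/14 = -285 - 1/14 = -3991/14 ≈ -285.07)
l*N = -3991/14*39 = -155649/14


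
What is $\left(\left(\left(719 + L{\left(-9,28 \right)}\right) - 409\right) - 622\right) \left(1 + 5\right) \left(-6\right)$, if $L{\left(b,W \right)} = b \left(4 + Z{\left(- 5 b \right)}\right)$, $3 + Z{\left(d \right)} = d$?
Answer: $26136$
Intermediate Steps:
$Z{\left(d \right)} = -3 + d$
$L{\left(b,W \right)} = b \left(1 - 5 b\right)$ ($L{\left(b,W \right)} = b \left(4 - \left(3 + 5 b\right)\right) = b \left(1 - 5 b\right)$)
$\left(\left(\left(719 + L{\left(-9,28 \right)}\right) - 409\right) - 622\right) \left(1 + 5\right) \left(-6\right) = \left(\left(\left(719 - 9 \left(1 - -45\right)\right) - 409\right) - 622\right) \left(1 + 5\right) \left(-6\right) = \left(\left(\left(719 - 9 \left(1 + 45\right)\right) - 409\right) - 622\right) 6 \left(-6\right) = \left(\left(\left(719 - 414\right) - 409\right) - 622\right) \left(-36\right) = \left(\left(305 - 409\right) - 622\right) \left(-36\right) = \left(-104 - 622\right) \left(-36\right) = \left(-726\right) \left(-36\right) = 26136$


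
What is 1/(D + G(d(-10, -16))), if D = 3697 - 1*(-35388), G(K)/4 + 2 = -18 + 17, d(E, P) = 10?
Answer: 1/39073 ≈ 2.5593e-5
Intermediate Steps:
G(K) = -12 (G(K) = -8 + 4*(-18 + 17) = -8 + 4*(-1) = -8 - 4 = -12)
D = 39085 (D = 3697 + 35388 = 39085)
1/(D + G(d(-10, -16))) = 1/(39085 - 12) = 1/39073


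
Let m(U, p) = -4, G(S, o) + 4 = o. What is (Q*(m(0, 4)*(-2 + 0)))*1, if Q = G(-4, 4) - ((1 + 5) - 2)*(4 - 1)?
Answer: -96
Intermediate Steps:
G(S, o) = -4 + o
Q = -12 (Q = (-4 + 4) - ((1 + 5) - 2)*(4 - 1) = 0 - (6 - 2)*3 = 0 - 4*3 = 0 - 1*12 = 0 - 12 = -12)
(Q*(m(0, 4)*(-2 + 0)))*1 = -(-48)*(-2 + 0)*1 = -(-48)*(-2)*1 = -12*8*1 = -96*1 = -96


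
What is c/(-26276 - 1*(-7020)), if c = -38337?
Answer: 38337/19256 ≈ 1.9909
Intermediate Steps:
c/(-26276 - 1*(-7020)) = -38337/(-26276 - 1*(-7020)) = -38337/(-26276 + 7020) = -38337/(-19256) = -38337*(-1/19256) = 38337/19256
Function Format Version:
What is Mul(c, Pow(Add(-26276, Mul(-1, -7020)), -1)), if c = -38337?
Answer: Rational(38337, 19256) ≈ 1.9909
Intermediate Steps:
Mul(c, Pow(Add(-26276, Mul(-1, -7020)), -1)) = Mul(-38337, Pow(Add(-26276, Mul(-1, -7020)), -1)) = Mul(-38337, Pow(Add(-26276, 7020), -1)) = Mul(-38337, Pow(-19256, -1)) = Mul(-38337, Rational(-1, 19256)) = Rational(38337, 19256)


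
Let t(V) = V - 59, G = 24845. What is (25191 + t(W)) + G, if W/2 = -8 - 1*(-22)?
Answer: 50005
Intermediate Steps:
W = 28 (W = 2*(-8 - 1*(-22)) = 2*(-8 + 22) = 2*14 = 28)
t(V) = -59 + V
(25191 + t(W)) + G = (25191 + (-59 + 28)) + 24845 = (25191 - 31) + 24845 = 25160 + 24845 = 50005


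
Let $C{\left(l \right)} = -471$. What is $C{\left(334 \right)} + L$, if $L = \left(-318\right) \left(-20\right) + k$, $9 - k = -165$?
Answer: $6063$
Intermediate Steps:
$k = 174$ ($k = 9 - -165 = 9 + 165 = 174$)
$L = 6534$ ($L = \left(-318\right) \left(-20\right) + 174 = 6360 + 174 = 6534$)
$C{\left(334 \right)} + L = -471 + 6534 = 6063$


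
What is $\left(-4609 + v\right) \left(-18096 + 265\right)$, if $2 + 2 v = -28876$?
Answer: $339644888$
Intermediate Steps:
$v = -14439$ ($v = -1 + \frac{1}{2} \left(-28876\right) = -1 - 14438 = -14439$)
$\left(-4609 + v\right) \left(-18096 + 265\right) = \left(-4609 - 14439\right) \left(-18096 + 265\right) = \left(-19048\right) \left(-17831\right) = 339644888$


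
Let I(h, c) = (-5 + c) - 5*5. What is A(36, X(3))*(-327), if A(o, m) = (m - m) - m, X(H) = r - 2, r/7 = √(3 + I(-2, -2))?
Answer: -654 + 2289*I*√29 ≈ -654.0 + 12327.0*I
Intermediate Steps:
I(h, c) = -30 + c (I(h, c) = (-5 + c) - 25 = -30 + c)
r = 7*I*√29 (r = 7*√(3 + (-30 - 2)) = 7*√(3 - 32) = 7*√(-29) = 7*(I*√29) = 7*I*√29 ≈ 37.696*I)
X(H) = -2 + 7*I*√29 (X(H) = 7*I*√29 - 2 = -2 + 7*I*√29)
A(o, m) = -m (A(o, m) = 0 - m = -m)
A(36, X(3))*(-327) = -(-2 + 7*I*√29)*(-327) = (2 - 7*I*√29)*(-327) = -654 + 2289*I*√29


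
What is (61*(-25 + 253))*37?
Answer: 514596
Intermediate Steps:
(61*(-25 + 253))*37 = (61*228)*37 = 13908*37 = 514596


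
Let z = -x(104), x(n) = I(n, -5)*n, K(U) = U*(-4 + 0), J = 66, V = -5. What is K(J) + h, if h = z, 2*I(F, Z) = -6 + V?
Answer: 308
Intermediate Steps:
I(F, Z) = -11/2 (I(F, Z) = (-6 - 5)/2 = (1/2)*(-11) = -11/2)
K(U) = -4*U (K(U) = U*(-4) = -4*U)
x(n) = -11*n/2
z = 572 (z = -(-11)*104/2 = -1*(-572) = 572)
h = 572
K(J) + h = -4*66 + 572 = -264 + 572 = 308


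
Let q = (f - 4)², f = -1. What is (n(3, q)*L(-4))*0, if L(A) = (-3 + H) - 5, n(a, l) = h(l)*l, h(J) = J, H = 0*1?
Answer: 0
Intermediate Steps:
H = 0
q = 25 (q = (-1 - 4)² = (-5)² = 25)
n(a, l) = l² (n(a, l) = l*l = l²)
L(A) = -8 (L(A) = (-3 + 0) - 5 = -3 - 5 = -8)
(n(3, q)*L(-4))*0 = (25²*(-8))*0 = (625*(-8))*0 = -5000*0 = 0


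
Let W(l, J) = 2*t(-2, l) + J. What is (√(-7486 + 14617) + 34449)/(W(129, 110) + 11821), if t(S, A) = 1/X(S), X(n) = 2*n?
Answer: 68898/23861 + 2*√7131/23861 ≈ 2.8946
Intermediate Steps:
t(S, A) = 1/(2*S)
W(l, J) = -½ + J (W(l, J) = 2*((½)/(-2)) + J = 2*((½)*(-½)) + J = 2*(-¼) + J = -½ + J)
(√(-7486 + 14617) + 34449)/(W(129, 110) + 11821) = (√(-7486 + 14617) + 34449)/((-½ + 110) + 11821) = (√7131 + 34449)/(219/2 + 11821) = (34449 + √7131)/(23861/2) = (34449 + √7131)*(2/23861) = 68898/23861 + 2*√7131/23861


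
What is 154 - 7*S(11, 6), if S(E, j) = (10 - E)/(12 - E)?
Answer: 161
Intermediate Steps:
S(E, j) = (10 - E)/(12 - E)
154 - 7*S(11, 6) = 154 - 7*(-10 + 11)/(-12 + 11) = 154 - 7/(-1) = 154 - (-7) = 154 - 7*(-1) = 154 + 7 = 161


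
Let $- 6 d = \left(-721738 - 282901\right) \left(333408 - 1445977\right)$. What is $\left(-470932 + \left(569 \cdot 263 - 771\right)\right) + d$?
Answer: $- \frac{1117732139927}{6} \approx -1.8629 \cdot 10^{11}$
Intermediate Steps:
$d = - \frac{1117730207591}{6}$ ($d = - \frac{\left(-721738 - 282901\right) \left(333408 - 1445977\right)}{6} = - \frac{\left(-1004639\right) \left(-1112569\right)}{6} = \left(- \frac{1}{6}\right) 1117730207591 = - \frac{1117730207591}{6} \approx -1.8629 \cdot 10^{11}$)
$\left(-470932 + \left(569 \cdot 263 - 771\right)\right) + d = \left(-470932 + \left(569 \cdot 263 - 771\right)\right) - \frac{1117730207591}{6} = \left(-470932 + \left(149647 - 771\right)\right) - \frac{1117730207591}{6} = \left(-470932 + 148876\right) - \frac{1117730207591}{6} = -322056 - \frac{1117730207591}{6} = - \frac{1117732139927}{6}$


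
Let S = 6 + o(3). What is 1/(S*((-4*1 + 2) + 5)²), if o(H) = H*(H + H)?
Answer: 1/216 ≈ 0.0046296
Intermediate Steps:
o(H) = 2*H² (o(H) = H*(2*H) = 2*H²)
S = 24 (S = 6 + 2*3² = 6 + 2*9 = 6 + 18 = 24)
1/(S*((-4*1 + 2) + 5)²) = 1/(24*((-4*1 + 2) + 5)²) = 1/(24*((-4 + 2) + 5)²) = 1/(24*(-2 + 5)²) = 1/(24*3²) = 1/(24*9) = 1/216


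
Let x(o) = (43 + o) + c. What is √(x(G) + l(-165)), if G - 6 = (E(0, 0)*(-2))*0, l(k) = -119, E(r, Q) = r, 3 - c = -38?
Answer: I*√29 ≈ 5.3852*I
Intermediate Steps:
c = 41 (c = 3 - 1*(-38) = 3 + 38 = 41)
G = 6 (G = 6 + (0*(-2))*0 = 6 + 0*0 = 6 + 0 = 6)
x(o) = 84 + o (x(o) = (43 + o) + 41 = 84 + o)
√(x(G) + l(-165)) = √((84 + 6) - 119) = √(90 - 119) = √(-29) = I*√29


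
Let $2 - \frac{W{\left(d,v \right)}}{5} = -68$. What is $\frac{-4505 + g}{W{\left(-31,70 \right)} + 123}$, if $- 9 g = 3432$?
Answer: $- \frac{14659}{1419} \approx -10.331$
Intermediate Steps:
$g = - \frac{1144}{3}$ ($g = \left(- \frac{1}{9}\right) 3432 = - \frac{1144}{3} \approx -381.33$)
$W{\left(d,v \right)} = 350$ ($W{\left(d,v \right)} = 10 - -340 = 10 + 340 = 350$)
$\frac{-4505 + g}{W{\left(-31,70 \right)} + 123} = \frac{-4505 - \frac{1144}{3}}{350 + 123} = - \frac{14659}{3 \cdot 473} = \left(- \frac{14659}{3}\right) \frac{1}{473} = - \frac{14659}{1419}$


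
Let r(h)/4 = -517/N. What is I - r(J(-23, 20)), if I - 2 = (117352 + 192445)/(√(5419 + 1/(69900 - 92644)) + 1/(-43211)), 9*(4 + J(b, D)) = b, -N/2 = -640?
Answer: 3*(49995127*√13694415 + 2855816141522*√5686)/(320*(-2*√5686 + 129633*√13694415)) ≈ 4212.0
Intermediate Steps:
N = 1280 (N = -2*(-640) = 1280)
J(b, D) = -4 + b/9
r(h) = -517/320 (r(h) = 4*(-517/1280) = -517/320)
I = 2 + 309797/(-1/43211 + 3*√77866443690/11372) (I = 2 + (117352 + 192445)/(√(5419 + 1/(69900 - 92644)) + 1/(-43211)) = 2 + 309797/(√(5419 + 1/(-22744)) - 1/43211) = 2 + 309797/(√(5419 - 1/22744) - 1/43211) = 2 + 309797/(√(123249735/22744) - 1/43211) = 2 + 309797/(3*√77866443690/11372 - 1/43211) = 2 + 309797/(-1/43211 + 3*√77866443690/11372) ≈ 4210.4)
I - r(J(-23, 20)) = 2*(129633*√13694415 + 13386638165*√5686)/(-2*√5686 + 129633*√13694415) - 1*(-517/320) = 2*(129633*√13694415 + 13386638165*√5686)/(-2*√5686 + 129633*√13694415) + 517/320 = 517/320 + 2*(129633*√13694415 + 13386638165*√5686)/(-2*√5686 + 129633*√13694415)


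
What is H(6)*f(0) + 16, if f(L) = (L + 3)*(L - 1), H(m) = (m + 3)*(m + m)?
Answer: -308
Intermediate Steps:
H(m) = 2*m*(3 + m) (H(m) = (3 + m)*(2*m) = 2*m*(3 + m))
f(L) = (-1 + L)*(3 + L) (f(L) = (3 + L)*(-1 + L) = (-1 + L)*(3 + L))
H(6)*f(0) + 16 = (2*6*(3 + 6))*(-3 + 0² + 2*0) + 16 = (2*6*9)*(-3 + 0 + 0) + 16 = 108*(-3) + 16 = -324 + 16 = -308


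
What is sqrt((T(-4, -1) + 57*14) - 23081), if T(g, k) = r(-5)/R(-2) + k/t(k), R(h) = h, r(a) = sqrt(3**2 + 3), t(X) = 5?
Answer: sqrt(-557080 - 25*sqrt(3))/5 ≈ 149.28*I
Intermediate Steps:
r(a) = 2*sqrt(3) (r(a) = sqrt(9 + 3) = sqrt(12) = 2*sqrt(3))
T(g, k) = -sqrt(3) + k/5 (T(g, k) = (2*sqrt(3))/(-2) + k/5 = (2*sqrt(3))*(-1/2) + k*(1/5) = -sqrt(3) + k/5)
sqrt((T(-4, -1) + 57*14) - 23081) = sqrt(((-sqrt(3) + (1/5)*(-1)) + 57*14) - 23081) = sqrt(((-sqrt(3) - 1/5) + 798) - 23081) = sqrt(((-1/5 - sqrt(3)) + 798) - 23081) = sqrt((3989/5 - sqrt(3)) - 23081) = sqrt(-111416/5 - sqrt(3))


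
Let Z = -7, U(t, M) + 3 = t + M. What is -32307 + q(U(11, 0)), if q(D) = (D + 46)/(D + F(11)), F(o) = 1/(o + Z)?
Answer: -355305/11 ≈ -32300.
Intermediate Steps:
U(t, M) = -3 + M + t (U(t, M) = -3 + (t + M) = -3 + (M + t) = -3 + M + t)
F(o) = 1/(-7 + o) (F(o) = 1/(o - 7) = 1/(-7 + o))
q(D) = (46 + D)/(¼ + D) (q(D) = (D + 46)/(D + 1/(-7 + 11)) = (46 + D)/(D + 1/4) = (46 + D)/(D + ¼) = (46 + D)/(¼ + D))
-32307 + q(U(11, 0)) = -32307 + 4*(46 + (-3 + 0 + 11))/(1 + 4*(-3 + 0 + 11)) = -32307 + 4*(46 + 8)/(1 + 4*8) = -32307 + 4*54/(1 + 32) = -32307 + 4*54/33 = -32307 + 4*(1/33)*54 = -32307 + 72/11 = -355305/11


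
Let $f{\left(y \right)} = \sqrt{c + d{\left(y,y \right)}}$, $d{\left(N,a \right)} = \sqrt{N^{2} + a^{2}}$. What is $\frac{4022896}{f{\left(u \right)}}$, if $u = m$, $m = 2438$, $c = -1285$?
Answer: $\frac{4022896}{\sqrt{-1285 + 2438 \sqrt{2}}} \approx 86502.0$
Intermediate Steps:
$u = 2438$
$f{\left(y \right)} = \sqrt{-1285 + \sqrt{2} \sqrt{y^{2}}}$ ($f{\left(y \right)} = \sqrt{-1285 + \sqrt{y^{2} + y^{2}}} = \sqrt{-1285 + \sqrt{2 y^{2}}} = \sqrt{-1285 + \sqrt{2} \sqrt{y^{2}}}$)
$\frac{4022896}{f{\left(u \right)}} = \frac{4022896}{\sqrt{-1285 + \sqrt{2} \sqrt{2438^{2}}}} = \frac{4022896}{\sqrt{-1285 + \sqrt{2} \sqrt{5943844}}} = \frac{4022896}{\sqrt{-1285 + \sqrt{2} \cdot 2438}} = \frac{4022896}{\sqrt{-1285 + 2438 \sqrt{2}}}$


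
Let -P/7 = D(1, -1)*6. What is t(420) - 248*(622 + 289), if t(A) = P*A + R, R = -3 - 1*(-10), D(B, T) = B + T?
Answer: -225921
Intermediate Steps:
R = 7 (R = -3 + 10 = 7)
P = 0 (P = -7*(1 - 1)*6 = -0*6 = -7*0 = 0)
t(A) = 7 (t(A) = 0*A + 7 = 0 + 7 = 7)
t(420) - 248*(622 + 289) = 7 - 248*(622 + 289) = 7 - 248*911 = 7 - 1*225928 = 7 - 225928 = -225921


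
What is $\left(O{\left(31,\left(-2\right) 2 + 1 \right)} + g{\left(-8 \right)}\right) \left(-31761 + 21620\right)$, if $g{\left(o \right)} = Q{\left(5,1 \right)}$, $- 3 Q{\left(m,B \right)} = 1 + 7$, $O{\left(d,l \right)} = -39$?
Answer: $\frac{1267625}{3} \approx 4.2254 \cdot 10^{5}$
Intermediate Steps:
$Q{\left(m,B \right)} = - \frac{8}{3}$ ($Q{\left(m,B \right)} = - \frac{1 + 7}{3} = \left(- \frac{1}{3}\right) 8 = - \frac{8}{3}$)
$g{\left(o \right)} = - \frac{8}{3}$
$\left(O{\left(31,\left(-2\right) 2 + 1 \right)} + g{\left(-8 \right)}\right) \left(-31761 + 21620\right) = \left(-39 - \frac{8}{3}\right) \left(-31761 + 21620\right) = \left(- \frac{125}{3}\right) \left(-10141\right) = \frac{1267625}{3}$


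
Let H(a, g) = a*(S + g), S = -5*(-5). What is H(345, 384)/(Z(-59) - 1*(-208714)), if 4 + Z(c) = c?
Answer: 141105/208651 ≈ 0.67627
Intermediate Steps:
Z(c) = -4 + c
S = 25
H(a, g) = a*(25 + g)
H(345, 384)/(Z(-59) - 1*(-208714)) = (345*(25 + 384))/((-4 - 59) - 1*(-208714)) = (345*409)/(-63 + 208714) = 141105/208651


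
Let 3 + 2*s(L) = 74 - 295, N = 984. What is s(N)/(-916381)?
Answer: 112/916381 ≈ 0.00012222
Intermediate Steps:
s(L) = -112 (s(L) = -3/2 + (74 - 295)/2 = -3/2 + (1/2)*(-221) = -3/2 - 221/2 = -112)
s(N)/(-916381) = -112/(-916381) = -112*(-1/916381) = 112/916381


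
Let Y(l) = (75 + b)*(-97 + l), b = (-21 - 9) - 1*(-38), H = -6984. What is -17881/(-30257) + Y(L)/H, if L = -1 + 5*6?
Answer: 73912853/52828722 ≈ 1.3991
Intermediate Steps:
L = 29 (L = -1 + 30 = 29)
b = 8 (b = -30 + 38 = 8)
Y(l) = -8051 + 83*l (Y(l) = (75 + 8)*(-97 + l) = 83*(-97 + l) = -8051 + 83*l)
-17881/(-30257) + Y(L)/H = -17881/(-30257) + (-8051 + 83*29)/(-6984) = -17881*(-1/30257) + (-8051 + 2407)*(-1/6984) = 17881/30257 - 5644*(-1/6984) = 17881/30257 + 1411/1746 = 73912853/52828722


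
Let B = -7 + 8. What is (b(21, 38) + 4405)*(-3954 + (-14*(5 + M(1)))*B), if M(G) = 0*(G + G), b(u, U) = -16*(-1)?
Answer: -17790104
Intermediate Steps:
b(u, U) = 16
M(G) = 0 (M(G) = 0*(2*G) = 0)
B = 1
(b(21, 38) + 4405)*(-3954 + (-14*(5 + M(1)))*B) = (16 + 4405)*(-3954 - 14*(5 + 0)*1) = 4421*(-3954 - 14*5*1) = 4421*(-3954 - 70*1) = 4421*(-3954 - 70) = 4421*(-4024) = -17790104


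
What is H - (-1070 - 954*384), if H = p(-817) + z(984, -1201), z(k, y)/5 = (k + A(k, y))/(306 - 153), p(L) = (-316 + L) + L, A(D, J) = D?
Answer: 18641536/51 ≈ 3.6552e+5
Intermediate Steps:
p(L) = -316 + 2*L
z(k, y) = 10*k/153 (z(k, y) = 5*((k + k)/(306 - 153)) = 5*((2*k)/153) = 5*((2*k)*(1/153)) = 5*(2*k/153) = 10*k/153)
H = -96170/51 (H = (-316 + 2*(-817)) + (10/153)*984 = (-316 - 1634) + 3280/51 = -1950 + 3280/51 = -96170/51 ≈ -1885.7)
H - (-1070 - 954*384) = -96170/51 - (-1070 - 954*384) = -96170/51 - (-1070 - 366336) = -96170/51 - 1*(-367406) = -96170/51 + 367406 = 18641536/51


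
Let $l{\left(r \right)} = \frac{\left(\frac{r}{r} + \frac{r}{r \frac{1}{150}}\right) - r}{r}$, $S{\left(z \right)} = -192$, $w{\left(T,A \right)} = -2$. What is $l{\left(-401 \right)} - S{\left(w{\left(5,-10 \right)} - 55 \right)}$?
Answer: $\frac{76440}{401} \approx 190.62$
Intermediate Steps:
$l{\left(r \right)} = \frac{151 - r}{r}$ ($l{\left(r \right)} = \frac{\left(1 + \frac{r}{r \frac{1}{150}}\right) - r}{r} = \frac{\left(1 + \frac{r}{\frac{1}{150} r}\right) - r}{r} = \frac{\left(1 + r \frac{150}{r}\right) - r}{r} = \frac{\left(1 + 150\right) - r}{r} = \frac{151 - r}{r}$)
$l{\left(-401 \right)} - S{\left(w{\left(5,-10 \right)} - 55 \right)} = \frac{151 - -401}{-401} - -192 = - \frac{151 + 401}{401} + 192 = \left(- \frac{1}{401}\right) 552 + 192 = - \frac{552}{401} + 192 = \frac{76440}{401}$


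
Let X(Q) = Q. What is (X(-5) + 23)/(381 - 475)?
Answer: -9/47 ≈ -0.19149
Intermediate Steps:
(X(-5) + 23)/(381 - 475) = (-5 + 23)/(381 - 475) = 18/(-94) = 18*(-1/94) = -9/47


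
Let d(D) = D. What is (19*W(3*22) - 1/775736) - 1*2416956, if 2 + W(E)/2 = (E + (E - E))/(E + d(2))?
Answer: -31874152117929/13187512 ≈ -2.4170e+6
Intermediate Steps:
W(E) = -4 + 2*E/(2 + E) (W(E) = -4 + 2*((E + (E - E))/(E + 2)) = -4 + 2*((E + 0)/(2 + E)) = -4 + 2*(E/(2 + E)) = -4 + 2*E/(2 + E))
(19*W(3*22) - 1/775736) - 1*2416956 = (19*(2*(-4 - 3*22)/(2 + 3*22)) - 1/775736) - 1*2416956 = (19*(2*(-4 - 1*66)/(2 + 66)) - 1*1/775736) - 2416956 = (19*(2*(-4 - 66)/68) - 1/775736) - 2416956 = (19*(2*(1/68)*(-70)) - 1/775736) - 2416956 = (19*(-35/17) - 1/775736) - 2416956 = (-665/17 - 1/775736) - 2416956 = -515864457/13187512 - 2416956 = -31874152117929/13187512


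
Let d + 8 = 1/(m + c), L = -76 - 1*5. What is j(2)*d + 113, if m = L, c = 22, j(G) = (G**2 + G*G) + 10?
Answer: -1847/59 ≈ -31.305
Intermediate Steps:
j(G) = 10 + 2*G**2 (j(G) = (G**2 + G**2) + 10 = 2*G**2 + 10 = 10 + 2*G**2)
L = -81 (L = -76 - 5 = -81)
m = -81
d = -473/59 (d = -8 + 1/(-81 + 22) = -8 + 1/(-59) = -8 - 1/59 = -473/59 ≈ -8.0170)
j(2)*d + 113 = (10 + 2*2**2)*(-473/59) + 113 = (10 + 2*4)*(-473/59) + 113 = (10 + 8)*(-473/59) + 113 = 18*(-473/59) + 113 = -8514/59 + 113 = -1847/59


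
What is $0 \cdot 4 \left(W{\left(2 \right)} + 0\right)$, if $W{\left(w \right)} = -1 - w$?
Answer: $0$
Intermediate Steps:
$0 \cdot 4 \left(W{\left(2 \right)} + 0\right) = 0 \cdot 4 \left(\left(-1 - 2\right) + 0\right) = 0 \left(\left(-1 - 2\right) + 0\right) = 0 \left(-3 + 0\right) = 0 \left(-3\right) = 0$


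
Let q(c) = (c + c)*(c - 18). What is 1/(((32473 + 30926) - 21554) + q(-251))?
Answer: 1/176883 ≈ 5.6535e-6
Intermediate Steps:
q(c) = 2*c*(-18 + c) (q(c) = (2*c)*(-18 + c) = 2*c*(-18 + c))
1/(((32473 + 30926) - 21554) + q(-251)) = 1/(((32473 + 30926) - 21554) + 2*(-251)*(-18 - 251)) = 1/((63399 - 21554) + 2*(-251)*(-269)) = 1/(41845 + 135038) = 1/176883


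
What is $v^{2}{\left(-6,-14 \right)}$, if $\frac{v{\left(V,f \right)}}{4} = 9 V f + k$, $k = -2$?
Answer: $9096256$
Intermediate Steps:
$v{\left(V,f \right)} = -8 + 36 V f$ ($v{\left(V,f \right)} = 4 \left(9 V f - 2\right) = 4 \left(-2 + 9 V f\right) = -8 + 36 V f$)
$v^{2}{\left(-6,-14 \right)} = \left(-8 + 36 \left(-6\right) \left(-14\right)\right)^{2} = \left(-8 + 3024\right)^{2} = 3016^{2} = 9096256$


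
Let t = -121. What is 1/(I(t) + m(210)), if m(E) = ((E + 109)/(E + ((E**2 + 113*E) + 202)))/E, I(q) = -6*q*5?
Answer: 14330820/52020876919 ≈ 0.00027548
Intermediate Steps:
I(q) = -30*q
m(E) = (109 + E)/(E*(202 + E**2 + 114*E)) (m(E) = ((109 + E)/(E + (202 + E**2 + 113*E)))/E = ((109 + E)/(202 + E**2 + 114*E))/E = (109 + E)/(E*(202 + E**2 + 114*E)))
1/(I(t) + m(210)) = 1/(-30*(-121) + (109 + 210)/(210*(202 + 210**2 + 114*210))) = 1/(3630 + (1/210)*319/(202 + 44100 + 23940)) = 1/(3630 + (1/210)*319/68242) = 1/(3630 + (1/210)*(1/68242)*319) = 1/(3630 + 319/14330820) = 1/(52020876919/14330820) = 14330820/52020876919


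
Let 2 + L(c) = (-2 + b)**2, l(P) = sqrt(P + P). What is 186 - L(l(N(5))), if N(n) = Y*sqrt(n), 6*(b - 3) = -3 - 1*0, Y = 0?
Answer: 751/4 ≈ 187.75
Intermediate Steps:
b = 5/2 (b = 3 + (-3 - 1*0)/6 = 3 + (-3 + 0)/6 = 3 + (1/6)*(-3) = 3 - 1/2 = 5/2 ≈ 2.5000)
N(n) = 0 (N(n) = 0*sqrt(n) = 0)
l(P) = sqrt(2)*sqrt(P) (l(P) = sqrt(2*P) = sqrt(2)*sqrt(P))
L(c) = -7/4 (L(c) = -2 + (-2 + 5/2)**2 = -2 + (1/2)**2 = -2 + 1/4 = -7/4)
186 - L(l(N(5))) = 186 - 1*(-7/4) = 186 + 7/4 = 751/4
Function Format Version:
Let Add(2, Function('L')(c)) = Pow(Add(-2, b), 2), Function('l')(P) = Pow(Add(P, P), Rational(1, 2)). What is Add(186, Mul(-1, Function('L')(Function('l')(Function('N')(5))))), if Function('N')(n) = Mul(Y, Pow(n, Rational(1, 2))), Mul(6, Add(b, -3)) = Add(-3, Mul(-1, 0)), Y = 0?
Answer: Rational(751, 4) ≈ 187.75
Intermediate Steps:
b = Rational(5, 2) (b = Add(3, Mul(Rational(1, 6), Add(-3, Mul(-1, 0)))) = Add(3, Mul(Rational(1, 6), Add(-3, 0))) = Add(3, Mul(Rational(1, 6), -3)) = Add(3, Rational(-1, 2)) = Rational(5, 2) ≈ 2.5000)
Function('N')(n) = 0 (Function('N')(n) = Mul(0, Pow(n, Rational(1, 2))) = 0)
Function('l')(P) = Mul(Pow(2, Rational(1, 2)), Pow(P, Rational(1, 2))) (Function('l')(P) = Pow(Mul(2, P), Rational(1, 2)) = Mul(Pow(2, Rational(1, 2)), Pow(P, Rational(1, 2))))
Function('L')(c) = Rational(-7, 4) (Function('L')(c) = Add(-2, Pow(Add(-2, Rational(5, 2)), 2)) = Add(-2, Pow(Rational(1, 2), 2)) = Add(-2, Rational(1, 4)) = Rational(-7, 4))
Add(186, Mul(-1, Function('L')(Function('l')(Function('N')(5))))) = Add(186, Mul(-1, Rational(-7, 4))) = Add(186, Rational(7, 4)) = Rational(751, 4)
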